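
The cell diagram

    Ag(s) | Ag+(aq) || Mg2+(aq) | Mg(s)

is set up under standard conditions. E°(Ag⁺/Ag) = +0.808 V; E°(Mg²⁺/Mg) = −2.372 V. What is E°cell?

By convention the left-hand electrode in cell notation is the anode (oxidation) and the right-hand electrode is the cathode (reduction).
E°cell = E°(right) − E°(left) = −2.372 − (+0.808) = −3.180 V.
The negative sign shows that, as written, the cell would require an external voltage to drive the reaction.

−3.180 V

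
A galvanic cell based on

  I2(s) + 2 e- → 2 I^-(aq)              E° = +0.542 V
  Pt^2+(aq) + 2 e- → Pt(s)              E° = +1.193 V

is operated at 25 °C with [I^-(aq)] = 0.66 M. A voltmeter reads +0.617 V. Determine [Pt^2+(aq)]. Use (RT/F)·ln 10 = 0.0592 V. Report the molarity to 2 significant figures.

0.16 M

With Pt²⁺/Pt at the cathode and I₂/I⁻ at the anode, E°cell = +1.193 − (+0.542) = +0.651 V (n = 2).
From the Nernst equation, log Q = n(E° − E)/0.0592 = 2·(+0.651 − (+0.617))/0.0592 = 1.149.
For Pt^2+(aq) + 2 I^-(aq) → Pt(s) + I2(s), the reaction quotient is Q = 1 / ([Pt^2+(aq)]·[I^-(aq)]^2).
Solving for the unknown gives log [Pt^2+(aq)] = −0.788, so [Pt^2+(aq)] ≈ 0.16 M.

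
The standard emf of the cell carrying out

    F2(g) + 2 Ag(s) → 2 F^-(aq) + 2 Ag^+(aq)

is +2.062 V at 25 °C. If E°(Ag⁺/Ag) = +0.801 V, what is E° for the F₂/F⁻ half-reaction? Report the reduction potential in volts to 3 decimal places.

In the reaction as written the F₂/F⁻ couple is reduced (cathode) and Ag⁺/Ag is oxidized (anode), so E°cell = E°(F₂/F⁻) − E°(Ag⁺/Ag).
E°(F₂/F⁻) = E°cell + E°(anode) = +2.062 + (+0.801) = +2.863 V.

+2.863 V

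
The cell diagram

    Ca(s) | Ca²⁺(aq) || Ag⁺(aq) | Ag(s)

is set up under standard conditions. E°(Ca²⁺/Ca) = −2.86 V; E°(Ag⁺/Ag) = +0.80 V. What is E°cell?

By convention the left-hand electrode in cell notation is the anode (oxidation) and the right-hand electrode is the cathode (reduction).
E°cell = E°(right) − E°(left) = +0.80 − (−2.86) = +3.66 V.

+3.66 V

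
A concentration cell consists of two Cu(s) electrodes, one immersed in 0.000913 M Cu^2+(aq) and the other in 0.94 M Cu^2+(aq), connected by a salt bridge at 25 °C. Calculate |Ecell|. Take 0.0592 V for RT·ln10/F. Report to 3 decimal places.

0.089 V

For a concentration cell E°cell = 0, since both electrodes use the same couple.
The compartment with the higher Cu^2+(aq) concentration (0.94 M) acts as the cathode; ions are reduced there and produced at the dilute (0.000913 M) anode.
With n = 2, Ecell = −(0.0592/2)·log([dilute]/[conc]) = −(0.0592/2)·log(0.000913/0.94) = +0.089 V.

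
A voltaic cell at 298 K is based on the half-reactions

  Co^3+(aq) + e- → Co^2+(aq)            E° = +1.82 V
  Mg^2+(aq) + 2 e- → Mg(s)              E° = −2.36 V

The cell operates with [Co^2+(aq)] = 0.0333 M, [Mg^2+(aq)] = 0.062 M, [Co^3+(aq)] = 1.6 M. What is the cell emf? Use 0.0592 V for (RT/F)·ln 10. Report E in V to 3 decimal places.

The Co³⁺/Co²⁺ couple has the more positive E°, so it is the cathode; Mg²⁺/Mg is the anode.
The standard potential is +1.82 − (−2.36) = +4.18 V and the balanced reaction transfers n = 2 electrons.
The balanced reaction is 2 Co^3+(aq) + Mg(s) → 2 Co^2+(aq) + Mg^2+(aq), so Q = ([Co^2+(aq)]^2·[Mg^2+(aq)]) / [Co^3+(aq)]^2 = 2.69×10^−5 and log Q = −4.571.
By the Nernst equation, E = +4.18 − (0.0592/2)·(−4.571) = +4.315 V.

+4.315 V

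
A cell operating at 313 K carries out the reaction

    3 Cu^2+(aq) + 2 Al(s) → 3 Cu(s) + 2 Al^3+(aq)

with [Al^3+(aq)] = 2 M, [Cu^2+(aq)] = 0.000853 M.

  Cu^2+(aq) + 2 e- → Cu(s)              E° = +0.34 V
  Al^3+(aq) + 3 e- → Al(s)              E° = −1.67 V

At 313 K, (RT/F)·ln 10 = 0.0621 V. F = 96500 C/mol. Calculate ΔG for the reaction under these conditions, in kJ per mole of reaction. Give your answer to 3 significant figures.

−1110 kJ/mol

With Cu²⁺/Cu reduced at the cathode, E°cell = +0.34 − (−1.67) = +2.01 V and n = 6.
The reaction quotient is [Al^3+(aq)]^2 / [Cu^2+(aq)]^3 = 6.44×10^9; by Nernst, E = +2.01 − (0.0621/6)(9.809) = +1.9085 V.
Then ΔG = −nFE = −6 × 96500 × +1.9085 J/mol = −1110 kJ/mol.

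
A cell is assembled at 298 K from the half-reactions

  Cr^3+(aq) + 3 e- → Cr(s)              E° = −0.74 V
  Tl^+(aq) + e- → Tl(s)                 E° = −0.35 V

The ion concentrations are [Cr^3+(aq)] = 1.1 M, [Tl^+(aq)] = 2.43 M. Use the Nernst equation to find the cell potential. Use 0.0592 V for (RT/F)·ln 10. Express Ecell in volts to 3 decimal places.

Tl⁺/Tl is reduced (cathode, E° = −0.35 V) and Cr³⁺/Cr is oxidized (anode).
E°cell = −0.35 − (−0.74) = +0.39 V, with n = 3 electrons transferred.
Balancing gives 3 Tl^+(aq) + Cr(s) → 3 Tl(s) + Cr^3+(aq); hence Q = [Cr^3+(aq)] / [Tl^+(aq)]^3 = 0.0767 (log Q = −1.115).
Applying E = E° − (RT ln10/nF)·log Q gives +0.39 − (0.0592/3)(−1.115) = +0.412 V.

+0.412 V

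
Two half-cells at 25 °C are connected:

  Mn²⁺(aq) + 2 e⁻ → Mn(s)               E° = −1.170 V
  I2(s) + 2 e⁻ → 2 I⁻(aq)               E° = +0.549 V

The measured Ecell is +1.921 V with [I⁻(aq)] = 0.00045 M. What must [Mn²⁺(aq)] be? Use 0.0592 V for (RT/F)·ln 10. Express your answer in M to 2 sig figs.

0.74 M

The I₂/I⁻ couple has the larger reduction potential, so it is the cathode: E°cell = +0.549 − (−1.170) = +1.719 V and n = 2.
From the Nernst equation, log Q = n(E° − E)/0.0592 = 2·(+1.719 − (+1.921))/0.0592 = −6.824.
The balanced reaction is I2(s) + Mn(s) → 2 I⁻(aq) + Mn²⁺(aq), so Q = [I⁻(aq)]^2·[Mn²⁺(aq)].
Isolating [Mn²⁺(aq)] in Q = 10^{−6.824} yields log [Mn²⁺(aq)] = −0.130, i.e. 0.74 M.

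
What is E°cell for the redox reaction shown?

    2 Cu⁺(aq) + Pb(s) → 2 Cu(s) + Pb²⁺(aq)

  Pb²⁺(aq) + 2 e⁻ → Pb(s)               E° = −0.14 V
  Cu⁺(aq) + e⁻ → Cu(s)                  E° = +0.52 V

Cu⁺(aq) gains electrons, so the Cu⁺/Cu couple is the cathode; the Pb²⁺/Pb couple is the anode.
E°cell = E°(cathode) − E°(anode) = +0.52 − (−0.14) = +0.66 V.

+0.66 V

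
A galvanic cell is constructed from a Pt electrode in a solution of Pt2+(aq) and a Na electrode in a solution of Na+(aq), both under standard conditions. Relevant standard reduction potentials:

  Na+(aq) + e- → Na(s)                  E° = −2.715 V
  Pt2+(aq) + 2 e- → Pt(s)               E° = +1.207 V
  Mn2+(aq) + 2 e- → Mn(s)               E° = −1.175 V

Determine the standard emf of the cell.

The Pt²⁺/Pt couple has the higher E°, so Pt ion is reduced (cathode) and Na is oxidized (anode).
E°cell = E°(cathode) − E°(anode) = +1.207 − (−2.715) = +3.922 V.

+3.922 V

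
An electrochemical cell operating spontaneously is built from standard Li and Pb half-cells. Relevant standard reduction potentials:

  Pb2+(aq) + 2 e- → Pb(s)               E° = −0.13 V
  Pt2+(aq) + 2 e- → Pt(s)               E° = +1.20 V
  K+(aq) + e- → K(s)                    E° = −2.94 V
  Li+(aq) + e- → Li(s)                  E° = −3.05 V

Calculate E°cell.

The Pb²⁺/Pb couple has the higher E°, so Pb ion is reduced (cathode) and Li is oxidized (anode).
E°cell = E°(cathode) − E°(anode) = −0.13 − (−3.05) = +2.92 V.

+2.92 V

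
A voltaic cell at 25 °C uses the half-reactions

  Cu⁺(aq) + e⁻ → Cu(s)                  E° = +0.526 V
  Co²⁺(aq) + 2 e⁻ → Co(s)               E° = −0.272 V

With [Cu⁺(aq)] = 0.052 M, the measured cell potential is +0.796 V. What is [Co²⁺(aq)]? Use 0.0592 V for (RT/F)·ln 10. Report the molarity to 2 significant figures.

0.0032 M

Cu⁺/Cu is the cathode (higher E°); E°cell = +0.526 − (−0.272) = +0.798 V with n = 2.
From the Nernst equation, log Q = n(E° − E)/0.0592 = 2·(+0.798 − (+0.796))/0.0592 = 0.068.
The balanced reaction is 2 Cu⁺(aq) + Co(s) → 2 Cu(s) + Co²⁺(aq), so Q = [Co²⁺(aq)] / [Cu⁺(aq)]^2.
Substituting the known concentrations and solving, log [Co²⁺(aq)] = −2.500 and [Co²⁺(aq)] = 0.0032 M.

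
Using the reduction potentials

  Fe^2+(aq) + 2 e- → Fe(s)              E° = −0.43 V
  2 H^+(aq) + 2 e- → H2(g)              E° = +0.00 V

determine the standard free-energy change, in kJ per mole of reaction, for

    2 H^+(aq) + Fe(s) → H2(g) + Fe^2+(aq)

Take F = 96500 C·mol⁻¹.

−83.0 kJ/mol

In the reaction as written H^+(aq) is reduced, so the 2H⁺/H₂ couple is the cathode and Fe²⁺/Fe is the anode.
E°cell = +0.00 − (−0.43) = +0.43 V; balancing electrons gives n = 2.
ΔG° = −nFE°cell = −(2)(96500)(+0.43) J/mol = −83.0 kJ/mol.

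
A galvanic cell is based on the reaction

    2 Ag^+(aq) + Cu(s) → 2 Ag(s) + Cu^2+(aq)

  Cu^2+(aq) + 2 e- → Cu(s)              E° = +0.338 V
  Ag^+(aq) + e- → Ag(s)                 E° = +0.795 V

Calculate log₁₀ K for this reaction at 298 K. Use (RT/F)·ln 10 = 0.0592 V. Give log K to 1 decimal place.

log K = 15.4

The Ag⁺/Ag couple is reduced (cathode); E°cell = +0.795 − (+0.338) = +0.457 V with n = 2.
At equilibrium E = 0, so log K = nE°cell / 0.0592 = (2)(+0.457) / 0.0592 = 15.4.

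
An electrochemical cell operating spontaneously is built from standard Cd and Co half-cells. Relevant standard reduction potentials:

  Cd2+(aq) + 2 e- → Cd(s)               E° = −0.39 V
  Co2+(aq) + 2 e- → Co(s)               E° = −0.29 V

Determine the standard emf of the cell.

Of the two couples in this cell, the one with the more positive reduction potential is reduced at the cathode: here that is Co²⁺/Co (−0.29 V); Cd²⁺/Cd (−0.39 V) is the anode.
E°cell = E°(cathode) − E°(anode) = −0.29 − (−0.39) = +0.10 V.

+0.10 V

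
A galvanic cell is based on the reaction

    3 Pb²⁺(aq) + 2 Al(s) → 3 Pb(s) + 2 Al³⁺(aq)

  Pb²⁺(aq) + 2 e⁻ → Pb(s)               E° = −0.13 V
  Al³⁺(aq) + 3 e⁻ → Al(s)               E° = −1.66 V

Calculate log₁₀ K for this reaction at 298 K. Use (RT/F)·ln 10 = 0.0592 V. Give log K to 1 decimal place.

log K = 155.1

The Pb²⁺/Pb couple is reduced (cathode); E°cell = −0.13 − (−1.66) = +1.53 V with n = 6.
At equilibrium E = 0, so log K = nE°cell / 0.0592 = (6)(+1.53) / 0.0592 = 155.1.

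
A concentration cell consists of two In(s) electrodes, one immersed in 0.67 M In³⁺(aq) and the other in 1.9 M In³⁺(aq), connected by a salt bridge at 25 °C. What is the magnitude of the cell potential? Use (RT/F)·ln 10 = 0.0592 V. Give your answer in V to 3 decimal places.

For a concentration cell E°cell = 0, since both electrodes use the same couple.
The compartment with the higher In³⁺(aq) concentration (1.9 M) acts as the cathode; ions are reduced there and produced at the dilute (0.67 M) anode.
With n = 3, Ecell = −(0.0592/3)·log([dilute]/[conc]) = −(0.0592/3)·log(0.67/1.9) = +0.009 V.

0.009 V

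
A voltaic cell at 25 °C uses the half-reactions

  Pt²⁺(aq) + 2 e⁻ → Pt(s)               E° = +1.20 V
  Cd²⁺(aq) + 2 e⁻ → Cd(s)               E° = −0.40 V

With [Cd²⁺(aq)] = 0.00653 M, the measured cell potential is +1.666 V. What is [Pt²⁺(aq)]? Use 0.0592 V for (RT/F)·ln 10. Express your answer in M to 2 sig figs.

1.1 M

With Pt²⁺/Pt at the cathode and Cd²⁺/Cd at the anode, E°cell = +1.20 − (−0.40) = +1.60 V (n = 2).
Rearranging E = E° − (0.0592/n)·log Q gives log Q = 2(+1.60 − (+1.666))/0.0592 = −2.230.
The balanced reaction is Pt²⁺(aq) + Cd(s) → Pt(s) + Cd²⁺(aq), so Q = [Cd²⁺(aq)] / [Pt²⁺(aq)].
Solving for the unknown gives log [Pt²⁺(aq)] = 0.045, so [Pt²⁺(aq)] ≈ 1.1 M.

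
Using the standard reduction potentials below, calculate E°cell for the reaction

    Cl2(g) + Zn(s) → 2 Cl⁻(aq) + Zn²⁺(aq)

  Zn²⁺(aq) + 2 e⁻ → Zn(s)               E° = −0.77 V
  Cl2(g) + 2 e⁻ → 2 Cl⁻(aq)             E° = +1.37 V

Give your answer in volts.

+2.14 V

In the reaction as written, Cl2(g) is reduced (cathode) and Zn²⁺(aq) is produced by oxidation at the anode.
E°cell = E°(cathode) − E°(anode) = +1.37 − (−0.77) = +2.14 V.
The positive value indicates the reaction is spontaneous as written.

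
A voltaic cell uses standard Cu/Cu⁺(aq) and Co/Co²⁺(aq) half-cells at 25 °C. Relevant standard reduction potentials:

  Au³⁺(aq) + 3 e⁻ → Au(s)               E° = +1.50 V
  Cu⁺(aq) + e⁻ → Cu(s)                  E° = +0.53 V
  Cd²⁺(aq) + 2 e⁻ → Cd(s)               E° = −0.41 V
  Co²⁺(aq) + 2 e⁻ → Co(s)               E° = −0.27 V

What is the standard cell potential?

+0.80 V

Of the two couples in this cell, the one with the more positive reduction potential is reduced at the cathode: here that is Cu⁺/Cu (+0.53 V); Co²⁺/Co (−0.27 V) is the anode.
E°cell = E°(cathode) − E°(anode) = +0.53 − (−0.27) = +0.80 V.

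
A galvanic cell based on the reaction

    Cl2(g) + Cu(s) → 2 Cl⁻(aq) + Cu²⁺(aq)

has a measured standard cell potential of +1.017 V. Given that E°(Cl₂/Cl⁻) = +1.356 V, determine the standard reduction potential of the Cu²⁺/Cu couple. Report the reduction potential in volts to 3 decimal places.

In the reaction as written the Cl₂/Cl⁻ couple is reduced (cathode) and Cu²⁺/Cu is oxidized (anode), so E°cell = E°(Cl₂/Cl⁻) − E°(Cu²⁺/Cu).
E°(Cu²⁺/Cu) = E°(cathode) − E°cell = +1.356 − (+1.017) = +0.339 V.

+0.339 V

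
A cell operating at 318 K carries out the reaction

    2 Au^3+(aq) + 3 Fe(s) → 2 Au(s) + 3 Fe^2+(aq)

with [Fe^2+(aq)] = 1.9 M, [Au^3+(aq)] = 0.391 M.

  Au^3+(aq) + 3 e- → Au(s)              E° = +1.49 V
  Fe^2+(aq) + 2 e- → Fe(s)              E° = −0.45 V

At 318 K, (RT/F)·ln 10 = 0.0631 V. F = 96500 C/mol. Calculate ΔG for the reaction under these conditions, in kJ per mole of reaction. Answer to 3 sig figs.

−1110 kJ/mol

With Au³⁺/Au reduced at the cathode, E°cell = +1.49 − (−0.45) = +1.94 V and n = 6.
The reaction quotient is [Fe^2+(aq)]^3 / [Au^3+(aq)]^2 = 44.9; by Nernst, E = +1.94 − (0.0631/6)(1.652) = +1.9226 V.
ΔG = −nFE = −(6)(96500)(+1.9226) J/mol = −1110 kJ/mol.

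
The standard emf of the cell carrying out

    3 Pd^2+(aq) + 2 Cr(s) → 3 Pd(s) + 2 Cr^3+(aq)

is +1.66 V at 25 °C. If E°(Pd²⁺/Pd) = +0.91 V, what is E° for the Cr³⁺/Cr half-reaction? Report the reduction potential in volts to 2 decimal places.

−0.75 V

In the reaction as written the Pd²⁺/Pd couple is reduced (cathode) and Cr³⁺/Cr is oxidized (anode), so E°cell = E°(Pd²⁺/Pd) − E°(Cr³⁺/Cr).
E°(Cr³⁺/Cr) = E°(cathode) − E°cell = +0.91 − (+1.66) = −0.75 V.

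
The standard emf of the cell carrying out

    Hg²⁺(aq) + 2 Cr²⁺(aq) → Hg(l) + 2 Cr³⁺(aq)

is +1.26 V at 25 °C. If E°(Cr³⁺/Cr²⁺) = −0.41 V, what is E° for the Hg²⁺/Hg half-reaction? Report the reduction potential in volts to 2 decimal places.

+0.85 V

In the reaction as written the Hg²⁺/Hg couple is reduced (cathode) and Cr³⁺/Cr²⁺ is oxidized (anode), so E°cell = E°(Hg²⁺/Hg) − E°(Cr³⁺/Cr²⁺).
E°(Hg²⁺/Hg) = E°cell + E°(anode) = +1.26 + (−0.41) = +0.85 V.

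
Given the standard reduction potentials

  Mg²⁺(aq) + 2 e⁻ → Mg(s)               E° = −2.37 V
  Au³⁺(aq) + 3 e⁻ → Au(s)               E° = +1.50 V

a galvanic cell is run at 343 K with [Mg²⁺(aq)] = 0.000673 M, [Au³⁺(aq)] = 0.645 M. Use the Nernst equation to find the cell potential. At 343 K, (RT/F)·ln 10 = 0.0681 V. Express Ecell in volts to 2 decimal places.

Au³⁺/Au is reduced (cathode, E° = +1.50 V) and Mg²⁺/Mg is oxidized (anode).
E°cell = E°cat − E°an = +1.50 − (−2.37) = +3.87 V; n = 6.
For the overall reaction 2 Au³⁺(aq) + 3 Mg(s) → 2 Au(s) + 3 Mg²⁺(aq), Q = [Mg²⁺(aq)]^3 / [Au³⁺(aq)]^2 = 7.33×10^−10, giving log Q = −9.135.
E = E° − (0.0681/n)·log Q = +3.87 − (0.0681/6)(−9.135) = +3.97 V.

+3.97 V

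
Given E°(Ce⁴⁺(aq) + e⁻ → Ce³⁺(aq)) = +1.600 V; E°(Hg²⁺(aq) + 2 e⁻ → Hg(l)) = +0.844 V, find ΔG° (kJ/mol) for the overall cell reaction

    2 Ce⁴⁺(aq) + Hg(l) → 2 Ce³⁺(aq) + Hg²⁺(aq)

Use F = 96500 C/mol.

−146 kJ/mol

In the reaction as written Ce⁴⁺(aq) is reduced, so the Ce⁴⁺/Ce³⁺ couple is the cathode and Hg²⁺/Hg is the anode.
E°cell = +1.600 − (+0.844) = +0.756 V; balancing electrons gives n = 2.
ΔG° = −nFE°cell = −(2)(96500)(+0.756) J/mol = −146 kJ/mol.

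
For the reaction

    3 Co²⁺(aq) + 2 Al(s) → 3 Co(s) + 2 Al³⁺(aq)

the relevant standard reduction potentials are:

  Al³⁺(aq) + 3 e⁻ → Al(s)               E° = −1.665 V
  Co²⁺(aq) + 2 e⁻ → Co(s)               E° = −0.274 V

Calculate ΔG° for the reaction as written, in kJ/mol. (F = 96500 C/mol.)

−805 kJ/mol

In the reaction as written Co²⁺(aq) is reduced, so the Co²⁺/Co couple is the cathode and Al³⁺/Al is the anode.
E°cell = −0.274 − (−1.665) = +1.391 V; balancing electrons gives n = 6.
ΔG° = −nFE°cell = −(6)(96500)(+1.391) J/mol = −805 kJ/mol.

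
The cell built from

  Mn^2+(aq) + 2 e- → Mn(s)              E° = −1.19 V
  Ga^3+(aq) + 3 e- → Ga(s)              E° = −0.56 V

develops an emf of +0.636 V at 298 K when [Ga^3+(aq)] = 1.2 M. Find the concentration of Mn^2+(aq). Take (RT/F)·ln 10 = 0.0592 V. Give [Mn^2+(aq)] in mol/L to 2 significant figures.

0.71 M

Ga³⁺/Ga is the cathode (higher E°); E°cell = −0.56 − (−1.19) = +0.63 V with n = 6.
Since E = E° − (0.0592/n)·log Q, log Q = n(E° − E)/0.0592 = −0.608.
The balanced reaction is 2 Ga^3+(aq) + 3 Mn(s) → 2 Ga(s) + 3 Mn^2+(aq), so Q = [Mn^2+(aq)]^3 / [Ga^3+(aq)]^2.
Isolating [Mn^2+(aq)] in Q = 10^{−0.608} yields log [Mn^2+(aq)] = −0.150, i.e. 0.71 M.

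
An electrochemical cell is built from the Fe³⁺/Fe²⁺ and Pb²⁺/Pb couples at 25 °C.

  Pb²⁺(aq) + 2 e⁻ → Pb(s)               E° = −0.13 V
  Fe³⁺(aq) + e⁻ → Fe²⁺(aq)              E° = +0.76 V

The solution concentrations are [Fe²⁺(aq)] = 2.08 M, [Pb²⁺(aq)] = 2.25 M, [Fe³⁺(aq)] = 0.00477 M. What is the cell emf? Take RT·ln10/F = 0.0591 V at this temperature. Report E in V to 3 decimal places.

Since E°(Fe³⁺/Fe²⁺) > E°(Pb²⁺/Pb), Fe³⁺/Fe²⁺ serves as the cathode.
The standard potential is +0.76 − (−0.13) = +0.89 V and the balanced reaction transfers n = 2 electrons.
For the overall reaction 2 Fe³⁺(aq) + Pb(s) → 2 Fe²⁺(aq) + Pb²⁺(aq), Q = ([Fe²⁺(aq)]^2·[Pb²⁺(aq)]) / [Fe³⁺(aq)]^2 = 4.28×10^5, giving log Q = 5.631.
By the Nernst equation, E = +0.89 − (0.0591/2)·(5.631) = +0.724 V.

+0.724 V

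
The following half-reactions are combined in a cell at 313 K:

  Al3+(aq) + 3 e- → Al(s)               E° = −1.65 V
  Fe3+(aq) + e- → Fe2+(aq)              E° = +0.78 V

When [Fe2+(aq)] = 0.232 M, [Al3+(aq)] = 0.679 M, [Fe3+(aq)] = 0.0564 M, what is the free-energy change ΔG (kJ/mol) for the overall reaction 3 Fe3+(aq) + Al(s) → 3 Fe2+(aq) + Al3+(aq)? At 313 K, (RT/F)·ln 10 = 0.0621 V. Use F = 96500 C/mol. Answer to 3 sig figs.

−693 kJ/mol

With Fe³⁺/Fe²⁺ reduced at the cathode, E°cell = +0.78 − (−1.65) = +2.43 V and n = 3.
Q = ([Fe2+(aq)]^3·[Al3+(aq)]) / [Fe3+(aq)]^3 = 47.3, so log Q = 1.674 and E = +2.43 − (0.0621/3)(1.674) = +2.3953 V.
ΔG = −nFE = −(3)(96500)(+2.3953) J/mol = −693 kJ/mol.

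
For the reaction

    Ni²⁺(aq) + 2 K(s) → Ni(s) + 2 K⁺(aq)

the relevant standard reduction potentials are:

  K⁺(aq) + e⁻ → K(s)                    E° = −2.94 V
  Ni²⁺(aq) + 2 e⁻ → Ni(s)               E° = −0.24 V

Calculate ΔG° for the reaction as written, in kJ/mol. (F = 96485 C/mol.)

In the reaction as written Ni²⁺(aq) is reduced, so the Ni²⁺/Ni couple is the cathode and K⁺/K is the anode.
E°cell = −0.24 − (−2.94) = +2.70 V; balancing electrons gives n = 2.
ΔG° = −nFE°cell = −(2)(96485)(+2.70) J/mol = −521 kJ/mol.

−521 kJ/mol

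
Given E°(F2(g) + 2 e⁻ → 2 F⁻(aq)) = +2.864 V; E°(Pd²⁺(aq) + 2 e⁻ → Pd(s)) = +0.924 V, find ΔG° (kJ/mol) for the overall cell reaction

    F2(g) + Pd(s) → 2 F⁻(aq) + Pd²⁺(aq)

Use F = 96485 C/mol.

In the reaction as written F2(g) is reduced, so the F₂/F⁻ couple is the cathode and Pd²⁺/Pd is the anode.
E°cell = +2.864 − (+0.924) = +1.940 V; balancing electrons gives n = 2.
ΔG° = −nFE°cell = −(2)(96485)(+1.940) J/mol = −374 kJ/mol.

−374 kJ/mol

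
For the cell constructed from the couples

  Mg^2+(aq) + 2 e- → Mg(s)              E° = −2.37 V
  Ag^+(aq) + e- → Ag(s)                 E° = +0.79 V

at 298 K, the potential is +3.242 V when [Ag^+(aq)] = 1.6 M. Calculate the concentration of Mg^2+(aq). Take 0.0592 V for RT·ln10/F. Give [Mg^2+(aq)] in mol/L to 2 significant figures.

Ag⁺/Ag is the cathode (higher E°); E°cell = +0.79 − (−2.37) = +3.16 V with n = 2.
Rearranging E = E° − (0.0592/n)·log Q gives log Q = 2(+3.16 − (+3.242))/0.0592 = −2.770.
The balanced reaction is 2 Ag^+(aq) + Mg(s) → 2 Ag(s) + Mg^2+(aq), so Q = [Mg^2+(aq)] / [Ag^+(aq)]^2.
Solving for the unknown gives log [Mg^2+(aq)] = −2.362, so [Mg^2+(aq)] ≈ 0.0043 M.

0.0043 M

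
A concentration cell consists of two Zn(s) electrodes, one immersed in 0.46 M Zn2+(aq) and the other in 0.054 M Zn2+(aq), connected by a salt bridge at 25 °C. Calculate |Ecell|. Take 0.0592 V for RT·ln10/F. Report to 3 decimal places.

For a concentration cell E°cell = 0, since both electrodes use the same couple.
The compartment with the higher Zn2+(aq) concentration (0.46 M) acts as the cathode; ions are reduced there and produced at the dilute (0.054 M) anode.
With n = 2, Ecell = −(0.0592/2)·log([dilute]/[conc]) = −(0.0592/2)·log(0.054/0.46) = +0.028 V.

0.028 V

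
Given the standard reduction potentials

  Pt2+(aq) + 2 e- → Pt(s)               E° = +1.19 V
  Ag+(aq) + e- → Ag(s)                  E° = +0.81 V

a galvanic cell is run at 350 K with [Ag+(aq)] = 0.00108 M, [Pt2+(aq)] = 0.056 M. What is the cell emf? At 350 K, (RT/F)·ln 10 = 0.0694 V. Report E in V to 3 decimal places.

Since E°(Pt²⁺/Pt) > E°(Ag⁺/Ag), Pt²⁺/Pt serves as the cathode.
E°cell = +1.19 − (+0.81) = +0.38 V, with n = 2 electrons transferred.
Balancing gives Pt2+(aq) + 2 Ag(s) → Pt(s) + 2 Ag+(aq); hence Q = [Ag+(aq)]^2 / [Pt2+(aq)] = 2.08×10^−5 (log Q = −4.681).
Applying E = E° − (RT ln10/nF)·log Q gives +0.38 − (0.0694/2)(−4.681) = +0.542 V.

+0.542 V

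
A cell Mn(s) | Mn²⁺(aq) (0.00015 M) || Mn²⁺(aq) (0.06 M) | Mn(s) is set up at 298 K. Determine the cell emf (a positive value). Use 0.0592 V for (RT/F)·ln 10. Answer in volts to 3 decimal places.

For a concentration cell E°cell = 0, since both electrodes use the same couple.
The compartment with the higher Mn²⁺(aq) concentration (0.06 M) acts as the cathode; ions are reduced there and produced at the dilute (0.00015 M) anode.
With n = 2, Ecell = −(0.0592/2)·log([dilute]/[conc]) = −(0.0592/2)·log(0.00015/0.06) = +0.077 V.

0.077 V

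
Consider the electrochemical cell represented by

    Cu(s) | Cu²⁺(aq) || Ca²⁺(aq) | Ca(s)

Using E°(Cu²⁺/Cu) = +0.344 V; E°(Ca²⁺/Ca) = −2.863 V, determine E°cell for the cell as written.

By convention the left-hand electrode in cell notation is the anode (oxidation) and the right-hand electrode is the cathode (reduction).
E°cell = E°(right) − E°(left) = −2.863 − (+0.344) = −3.207 V.
The negative sign shows that, as written, the cell would require an external voltage to drive the reaction.

−3.207 V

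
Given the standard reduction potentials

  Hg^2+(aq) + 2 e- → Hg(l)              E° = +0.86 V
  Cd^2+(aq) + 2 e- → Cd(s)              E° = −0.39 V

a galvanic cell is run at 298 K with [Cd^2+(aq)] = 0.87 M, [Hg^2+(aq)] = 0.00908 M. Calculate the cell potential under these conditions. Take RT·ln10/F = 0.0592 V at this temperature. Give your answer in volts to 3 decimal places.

Hg²⁺/Hg is reduced (cathode, E° = +0.86 V) and Cd²⁺/Cd is oxidized (anode).
The standard potential is +0.86 − (−0.39) = +1.25 V and the balanced reaction transfers n = 2 electrons.
For the overall reaction Hg^2+(aq) + Cd(s) → Hg(l) + Cd^2+(aq), Q = [Cd^2+(aq)] / [Hg^2+(aq)] = 95.8, giving log Q = 1.981.
E = E° − (0.0592/n)·log Q = +1.25 − (0.0592/2)(1.981) = +1.191 V.

+1.191 V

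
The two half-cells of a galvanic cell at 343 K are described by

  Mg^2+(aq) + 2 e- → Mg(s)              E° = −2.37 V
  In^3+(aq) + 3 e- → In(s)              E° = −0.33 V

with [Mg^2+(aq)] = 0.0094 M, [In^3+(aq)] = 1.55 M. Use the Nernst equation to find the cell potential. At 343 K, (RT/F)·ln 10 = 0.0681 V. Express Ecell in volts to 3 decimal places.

In³⁺/In is reduced (cathode, E° = −0.33 V) and Mg²⁺/Mg is oxidized (anode).
E°cell = E°cat − E°an = −0.33 − (−2.37) = +2.04 V; n = 6.
Balancing gives 2 In^3+(aq) + 3 Mg(s) → 2 In(s) + 3 Mg^2+(aq); hence Q = [Mg^2+(aq)]^3 / [In^3+(aq)]^2 = 3.46×10^−7 (log Q = −6.461).
Applying E = E° − (RT ln10/nF)·log Q gives +2.04 − (0.0681/6)(−6.461) = +2.113 V.

+2.113 V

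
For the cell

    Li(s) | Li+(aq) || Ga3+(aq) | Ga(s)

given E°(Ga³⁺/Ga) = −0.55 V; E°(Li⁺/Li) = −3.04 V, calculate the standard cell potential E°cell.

By convention the left-hand electrode in cell notation is the anode (oxidation) and the right-hand electrode is the cathode (reduction).
E°cell = E°(right) − E°(left) = −0.55 − (−3.04) = +2.49 V.

+2.49 V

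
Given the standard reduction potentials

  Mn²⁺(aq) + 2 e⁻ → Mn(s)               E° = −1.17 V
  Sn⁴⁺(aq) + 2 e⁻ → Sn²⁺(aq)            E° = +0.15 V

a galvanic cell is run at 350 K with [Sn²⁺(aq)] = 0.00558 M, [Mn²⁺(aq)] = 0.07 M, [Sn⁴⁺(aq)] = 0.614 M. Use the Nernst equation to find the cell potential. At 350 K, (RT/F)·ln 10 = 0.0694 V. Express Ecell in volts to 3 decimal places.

The Sn⁴⁺/Sn²⁺ couple has the more positive E°, so it is the cathode; Mn²⁺/Mn is the anode.
E°cell = +0.15 − (−1.17) = +1.32 V, with n = 2 electrons transferred.
For the overall reaction Sn⁴⁺(aq) + Mn(s) → Sn²⁺(aq) + Mn²⁺(aq), Q = ([Sn²⁺(aq)]·[Mn²⁺(aq)]) / [Sn⁴⁺(aq)] = 0.000636, giving log Q = −3.196.
E = E° − (0.0694/n)·log Q = +1.32 − (0.0694/2)(−3.196) = +1.431 V.

+1.431 V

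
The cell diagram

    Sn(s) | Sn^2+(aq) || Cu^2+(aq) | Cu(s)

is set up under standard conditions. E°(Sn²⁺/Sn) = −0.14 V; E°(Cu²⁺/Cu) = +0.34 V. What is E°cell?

By convention the left-hand electrode in cell notation is the anode (oxidation) and the right-hand electrode is the cathode (reduction).
E°cell = E°(right) − E°(left) = +0.34 − (−0.14) = +0.48 V.

+0.48 V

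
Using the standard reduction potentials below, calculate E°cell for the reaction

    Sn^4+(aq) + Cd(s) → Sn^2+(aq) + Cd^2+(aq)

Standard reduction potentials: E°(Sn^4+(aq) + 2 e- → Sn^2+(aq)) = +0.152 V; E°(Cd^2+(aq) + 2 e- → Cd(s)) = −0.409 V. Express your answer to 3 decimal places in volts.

+0.561 V

Sn^4+(aq) gains electrons, so the Sn⁴⁺/Sn²⁺ couple is the cathode; the Cd²⁺/Cd couple is the anode.
E°cell = E°(cathode) − E°(anode) = +0.152 − (−0.409) = +0.561 V.
The positive value indicates the reaction is spontaneous as written.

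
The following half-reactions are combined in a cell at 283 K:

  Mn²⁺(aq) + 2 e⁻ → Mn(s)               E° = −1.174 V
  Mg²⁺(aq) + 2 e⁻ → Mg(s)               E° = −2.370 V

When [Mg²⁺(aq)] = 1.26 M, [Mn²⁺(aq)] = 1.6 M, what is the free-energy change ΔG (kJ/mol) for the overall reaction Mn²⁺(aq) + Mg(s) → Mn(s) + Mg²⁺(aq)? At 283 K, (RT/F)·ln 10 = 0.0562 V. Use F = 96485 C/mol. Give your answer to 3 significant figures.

−231 kJ/mol

With Mn²⁺/Mn reduced at the cathode, E°cell = −1.174 − (−2.370) = +1.196 V and n = 2.
Q = [Mg²⁺(aq)] / [Mn²⁺(aq)] = 0.787, so log Q = −0.104 and E = +1.196 − (0.0562/2)(−0.104) = +1.1989 V.
Then ΔG = −nFE = −2 × 96485 × +1.1989 J/mol = −231 kJ/mol.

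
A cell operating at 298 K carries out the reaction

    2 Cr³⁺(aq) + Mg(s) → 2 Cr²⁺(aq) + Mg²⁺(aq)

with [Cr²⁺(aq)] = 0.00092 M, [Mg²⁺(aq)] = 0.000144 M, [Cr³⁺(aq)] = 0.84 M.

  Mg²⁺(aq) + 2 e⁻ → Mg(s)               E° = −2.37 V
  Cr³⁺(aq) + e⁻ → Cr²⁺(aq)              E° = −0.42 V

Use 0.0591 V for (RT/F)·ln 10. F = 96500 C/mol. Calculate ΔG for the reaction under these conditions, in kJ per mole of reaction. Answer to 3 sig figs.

E°cell = −0.42 − (−2.37) = +1.95 V; the balanced reaction transfers n = 2 electrons.
Here Q = ([Cr²⁺(aq)]^2·[Mg²⁺(aq)]) / [Cr³⁺(aq)]^2 = 1.73×10^−10 (log Q = −9.763), giving E = +1.95 − (0.0591/2)·(−9.763) = +2.2385 V.
Then ΔG = −nFE = −2 × 96500 × +2.2385 J/mol = −432 kJ/mol.

−432 kJ/mol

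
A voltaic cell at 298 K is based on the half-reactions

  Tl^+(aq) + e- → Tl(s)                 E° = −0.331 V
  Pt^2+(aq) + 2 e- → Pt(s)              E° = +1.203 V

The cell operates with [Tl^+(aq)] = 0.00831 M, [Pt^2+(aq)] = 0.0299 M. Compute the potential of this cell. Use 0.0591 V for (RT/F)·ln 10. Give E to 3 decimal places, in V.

+1.612 V

Since E°(Pt²⁺/Pt) > E°(Tl⁺/Tl), Pt²⁺/Pt serves as the cathode.
E°cell = E°cat − E°an = +1.203 − (−0.331) = +1.534 V; n = 2.
The balanced reaction is Pt^2+(aq) + 2 Tl(s) → Pt(s) + 2 Tl^+(aq), so Q = [Tl^+(aq)]^2 / [Pt^2+(aq)] = 0.00231 and log Q = −2.636.
By the Nernst equation, E = +1.534 − (0.0591/2)·(−2.636) = +1.612 V.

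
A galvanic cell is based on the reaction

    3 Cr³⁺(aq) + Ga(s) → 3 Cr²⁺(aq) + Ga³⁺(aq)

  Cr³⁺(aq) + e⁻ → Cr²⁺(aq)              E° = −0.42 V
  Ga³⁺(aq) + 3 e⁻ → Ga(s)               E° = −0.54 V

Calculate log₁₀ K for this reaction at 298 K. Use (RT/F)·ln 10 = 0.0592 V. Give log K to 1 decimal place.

log K = 6.1

The Cr³⁺/Cr²⁺ couple is reduced (cathode); E°cell = −0.42 − (−0.54) = +0.12 V with n = 3.
At equilibrium E = 0, so log K = nE°cell / 0.0592 = (3)(+0.12) / 0.0592 = 6.1.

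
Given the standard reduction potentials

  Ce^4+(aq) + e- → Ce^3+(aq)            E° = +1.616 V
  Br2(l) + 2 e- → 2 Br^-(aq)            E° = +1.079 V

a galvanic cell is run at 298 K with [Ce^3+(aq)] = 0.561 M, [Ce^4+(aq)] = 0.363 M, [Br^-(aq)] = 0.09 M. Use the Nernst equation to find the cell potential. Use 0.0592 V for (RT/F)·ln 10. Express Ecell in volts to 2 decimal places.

+0.46 V

Ce⁴⁺/Ce³⁺ is reduced (cathode, E° = +1.616 V) and Br₂/Br⁻ is oxidized (anode).
The standard potential is +1.616 − (+1.079) = +0.537 V and the balanced reaction transfers n = 2 electrons.
Balancing gives 2 Ce^4+(aq) + 2 Br^-(aq) → 2 Ce^3+(aq) + Br2(l); hence Q = [Ce^3+(aq)]^2 / ([Ce^4+(aq)]^2·[Br^-(aq)]^2) = 295 (log Q = 2.470).
E = E° − (0.0592/n)·log Q = +0.537 − (0.0592/2)(2.470) = +0.46 V.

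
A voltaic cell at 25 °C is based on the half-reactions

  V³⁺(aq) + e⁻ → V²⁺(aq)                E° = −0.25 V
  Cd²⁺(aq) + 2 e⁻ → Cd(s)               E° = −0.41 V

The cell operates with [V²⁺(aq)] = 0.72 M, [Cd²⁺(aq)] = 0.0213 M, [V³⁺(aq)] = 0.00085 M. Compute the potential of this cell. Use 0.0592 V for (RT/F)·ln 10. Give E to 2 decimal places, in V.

V³⁺/V²⁺ is reduced (cathode, E° = −0.25 V) and Cd²⁺/Cd is oxidized (anode).
E°cell = E°cat − E°an = −0.25 − (−0.41) = +0.16 V; n = 2.
Balancing gives 2 V³⁺(aq) + Cd(s) → 2 V²⁺(aq) + Cd²⁺(aq); hence Q = ([V²⁺(aq)]^2·[Cd²⁺(aq)]) / [V³⁺(aq)]^2 = 1.53×10^4 (log Q = 4.184).
By the Nernst equation, E = +0.16 − (0.0592/2)·(4.184) = +0.04 V.

+0.04 V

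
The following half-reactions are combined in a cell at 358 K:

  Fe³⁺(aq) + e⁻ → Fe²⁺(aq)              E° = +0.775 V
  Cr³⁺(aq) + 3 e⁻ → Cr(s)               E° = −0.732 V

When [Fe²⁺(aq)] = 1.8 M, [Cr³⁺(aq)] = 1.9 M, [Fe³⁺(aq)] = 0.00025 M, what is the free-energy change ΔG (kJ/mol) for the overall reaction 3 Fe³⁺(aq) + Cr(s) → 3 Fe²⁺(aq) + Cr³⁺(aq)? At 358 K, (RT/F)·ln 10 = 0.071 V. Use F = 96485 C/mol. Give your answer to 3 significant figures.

The standard cell potential is +0.775 − (−0.732) = +1.507 V, with n = 3 electrons in the balanced equation.
The reaction quotient is ([Fe²⁺(aq)]^3·[Cr³⁺(aq)]) / [Fe³⁺(aq)]^3 = 7.09×10^11; by Nernst, E = +1.507 − (0.071/3)(11.851) = +1.2265 V.
Then ΔG = −nFE = −3 × 96485 × +1.2265 J/mol = −355 kJ/mol.

−355 kJ/mol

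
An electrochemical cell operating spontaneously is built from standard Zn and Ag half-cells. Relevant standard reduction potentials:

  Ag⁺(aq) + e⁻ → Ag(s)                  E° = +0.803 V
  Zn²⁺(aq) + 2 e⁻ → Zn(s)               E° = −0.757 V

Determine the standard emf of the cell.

+1.560 V

Of the two couples in this cell, the one with the more positive reduction potential is reduced at the cathode: here that is Ag⁺/Ag (+0.803 V); Zn²⁺/Zn (−0.757 V) is the anode.
E°cell = E°(cathode) − E°(anode) = +0.803 − (−0.757) = +1.560 V.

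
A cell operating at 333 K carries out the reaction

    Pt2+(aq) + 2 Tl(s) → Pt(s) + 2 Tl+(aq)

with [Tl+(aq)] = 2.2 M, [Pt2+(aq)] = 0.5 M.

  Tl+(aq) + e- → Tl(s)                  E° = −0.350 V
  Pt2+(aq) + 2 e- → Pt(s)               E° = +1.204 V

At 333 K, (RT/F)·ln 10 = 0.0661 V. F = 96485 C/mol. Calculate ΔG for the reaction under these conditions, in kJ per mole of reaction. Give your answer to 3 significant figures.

−294 kJ/mol

E°cell = +1.204 − (−0.350) = +1.554 V; the balanced reaction transfers n = 2 electrons.
The reaction quotient is [Tl+(aq)]^2 / [Pt2+(aq)] = 9.68; by Nernst, E = +1.554 − (0.0661/2)(0.986) = +1.5214 V.
Finally ΔG = −nFE = −(2)(96485 C/mol)(+1.5214 V) = −294 kJ/mol.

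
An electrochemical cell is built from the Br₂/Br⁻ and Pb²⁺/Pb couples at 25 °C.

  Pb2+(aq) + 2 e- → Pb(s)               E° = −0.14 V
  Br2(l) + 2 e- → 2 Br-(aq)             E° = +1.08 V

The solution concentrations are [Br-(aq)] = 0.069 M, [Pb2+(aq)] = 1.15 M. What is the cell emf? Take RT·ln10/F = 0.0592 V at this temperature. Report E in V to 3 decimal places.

Since E°(Br₂/Br⁻) > E°(Pb²⁺/Pb), Br₂/Br⁻ serves as the cathode.
E°cell = +1.08 − (−0.14) = +1.22 V, with n = 2 electrons transferred.
Balancing gives Br2(l) + Pb(s) → 2 Br-(aq) + Pb2+(aq); hence Q = [Br-(aq)]^2·[Pb2+(aq)] = 0.00548 (log Q = −2.262).
Applying E = E° − (RT ln10/nF)·log Q gives +1.22 − (0.0592/2)(−2.262) = +1.287 V.

+1.287 V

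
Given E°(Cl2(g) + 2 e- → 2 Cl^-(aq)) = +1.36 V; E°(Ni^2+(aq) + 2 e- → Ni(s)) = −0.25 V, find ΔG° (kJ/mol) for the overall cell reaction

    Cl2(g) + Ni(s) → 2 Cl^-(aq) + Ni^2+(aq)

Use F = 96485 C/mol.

−311 kJ/mol

In the reaction as written Cl2(g) is reduced, so the Cl₂/Cl⁻ couple is the cathode and Ni²⁺/Ni is the anode.
E°cell = +1.36 − (−0.25) = +1.61 V; balancing electrons gives n = 2.
ΔG° = −nFE°cell = −(2)(96485)(+1.61) J/mol = −311 kJ/mol.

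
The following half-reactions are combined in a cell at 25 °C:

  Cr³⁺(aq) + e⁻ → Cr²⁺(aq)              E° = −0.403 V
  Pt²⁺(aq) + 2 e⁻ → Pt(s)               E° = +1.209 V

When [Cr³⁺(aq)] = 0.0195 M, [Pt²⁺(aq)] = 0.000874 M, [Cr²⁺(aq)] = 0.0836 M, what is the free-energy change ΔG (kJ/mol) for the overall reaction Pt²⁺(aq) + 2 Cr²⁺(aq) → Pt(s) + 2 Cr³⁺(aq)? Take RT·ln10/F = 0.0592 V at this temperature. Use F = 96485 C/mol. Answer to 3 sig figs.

E°cell = +1.209 − (−0.403) = +1.612 V; the balanced reaction transfers n = 2 electrons.
Here Q = [Cr³⁺(aq)]^2 / ([Pt²⁺(aq)]·[Cr²⁺(aq)]^2) = 62.3 (log Q = 1.794), giving E = +1.612 − (0.0592/2)·(1.794) = +1.5589 V.
Finally ΔG = −nFE = −(2)(96485 C/mol)(+1.5589 V) = −301 kJ/mol.

−301 kJ/mol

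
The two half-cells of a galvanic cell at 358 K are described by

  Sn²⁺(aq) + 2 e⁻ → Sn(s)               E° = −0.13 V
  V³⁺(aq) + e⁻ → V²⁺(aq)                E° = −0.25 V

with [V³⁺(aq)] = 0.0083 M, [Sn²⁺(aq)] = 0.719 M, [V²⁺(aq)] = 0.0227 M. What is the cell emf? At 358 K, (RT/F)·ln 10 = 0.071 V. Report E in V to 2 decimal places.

Sn²⁺/Sn is reduced (cathode, E° = −0.13 V) and V³⁺/V²⁺ is oxidized (anode).
The standard potential is −0.13 − (−0.25) = +0.12 V and the balanced reaction transfers n = 2 electrons.
For the overall reaction Sn²⁺(aq) + 2 V²⁺(aq) → Sn(s) + 2 V³⁺(aq), Q = [V³⁺(aq)]^2 / ([Sn²⁺(aq)]·[V²⁺(aq)]^2) = 0.186, giving log Q = −0.731.
By the Nernst equation, E = +0.12 − (0.071/2)·(−0.731) = +0.15 V.

+0.15 V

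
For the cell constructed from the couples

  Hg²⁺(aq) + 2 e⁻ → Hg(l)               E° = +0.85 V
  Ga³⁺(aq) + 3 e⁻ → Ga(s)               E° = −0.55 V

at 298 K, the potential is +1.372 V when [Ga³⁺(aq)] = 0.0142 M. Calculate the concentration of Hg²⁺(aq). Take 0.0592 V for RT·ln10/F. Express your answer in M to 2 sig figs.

0.0066 M

With Hg²⁺/Hg at the cathode and Ga³⁺/Ga at the anode, E°cell = +0.85 − (−0.55) = +1.40 V (n = 6).
From the Nernst equation, log Q = n(E° − E)/0.0592 = 6·(+1.40 − (+1.372))/0.0592 = 2.838.
Balancing electrons gives 3 Hg²⁺(aq) + 2 Ga(s) → 3 Hg(l) + 2 Ga³⁺(aq); thus Q = [Ga³⁺(aq)]^2 / [Hg²⁺(aq)]^3.
Substituting the known concentrations and solving, log [Hg²⁺(aq)] = −2.178 and [Hg²⁺(aq)] = 0.0066 M.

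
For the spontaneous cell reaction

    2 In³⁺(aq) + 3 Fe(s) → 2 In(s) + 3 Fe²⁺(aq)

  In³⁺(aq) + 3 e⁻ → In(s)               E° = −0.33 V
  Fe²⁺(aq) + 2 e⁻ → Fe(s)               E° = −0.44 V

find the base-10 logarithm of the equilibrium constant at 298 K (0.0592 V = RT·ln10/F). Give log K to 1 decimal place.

log K = 11.1

The In³⁺/In couple is reduced (cathode); E°cell = −0.33 − (−0.44) = +0.11 V with n = 6.
At equilibrium E = 0, so log K = nE°cell / 0.0592 = (6)(+0.11) / 0.0592 = 11.1.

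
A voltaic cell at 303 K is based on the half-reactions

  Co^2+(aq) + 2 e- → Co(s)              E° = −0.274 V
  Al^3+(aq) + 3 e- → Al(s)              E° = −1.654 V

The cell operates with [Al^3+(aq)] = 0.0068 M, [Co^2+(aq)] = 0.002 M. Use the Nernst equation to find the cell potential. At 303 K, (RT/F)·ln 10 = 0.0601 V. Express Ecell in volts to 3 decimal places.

The Co²⁺/Co couple has the more positive E°, so it is the cathode; Al³⁺/Al is the anode.
E°cell = −0.274 − (−1.654) = +1.380 V, with n = 6 electrons transferred.
For the overall reaction 3 Co^2+(aq) + 2 Al(s) → 3 Co(s) + 2 Al^3+(aq), Q = [Al^3+(aq)]^2 / [Co^2+(aq)]^3 = 5.78×10^3, giving log Q = 3.762.
Applying E = E° − (RT ln10/nF)·log Q gives +1.380 − (0.0601/6)(3.762) = +1.342 V.

+1.342 V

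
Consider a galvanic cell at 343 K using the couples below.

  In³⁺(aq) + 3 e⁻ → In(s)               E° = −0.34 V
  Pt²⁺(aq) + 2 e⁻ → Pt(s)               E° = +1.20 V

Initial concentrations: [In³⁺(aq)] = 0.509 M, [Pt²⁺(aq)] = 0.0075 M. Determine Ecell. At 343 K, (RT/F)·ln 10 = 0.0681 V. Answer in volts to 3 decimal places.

The Pt²⁺/Pt couple has the more positive E°, so it is the cathode; In³⁺/In is the anode.
The standard potential is +1.20 − (−0.34) = +1.54 V and the balanced reaction transfers n = 6 electrons.
Balancing gives 3 Pt²⁺(aq) + 2 In(s) → 3 Pt(s) + 2 In³⁺(aq); hence Q = [In³⁺(aq)]^2 / [Pt²⁺(aq)]^3 = 6.14×10^5 (log Q = 5.788).
Applying E = E° − (RT ln10/nF)·log Q gives +1.54 − (0.0681/6)(5.788) = +1.474 V.

+1.474 V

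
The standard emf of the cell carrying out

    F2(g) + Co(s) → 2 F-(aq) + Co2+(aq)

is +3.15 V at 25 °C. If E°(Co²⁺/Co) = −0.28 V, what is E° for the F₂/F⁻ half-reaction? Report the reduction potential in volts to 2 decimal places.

+2.87 V

In the reaction as written the F₂/F⁻ couple is reduced (cathode) and Co²⁺/Co is oxidized (anode), so E°cell = E°(F₂/F⁻) − E°(Co²⁺/Co).
E°(F₂/F⁻) = E°cell + E°(anode) = +3.15 + (−0.28) = +2.87 V.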